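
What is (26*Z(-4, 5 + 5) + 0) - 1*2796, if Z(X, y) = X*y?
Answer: -3836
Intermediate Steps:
(26*Z(-4, 5 + 5) + 0) - 1*2796 = (26*(-4*(5 + 5)) + 0) - 1*2796 = (26*(-4*10) + 0) - 2796 = (26*(-40) + 0) - 2796 = (-1040 + 0) - 2796 = -1040 - 2796 = -3836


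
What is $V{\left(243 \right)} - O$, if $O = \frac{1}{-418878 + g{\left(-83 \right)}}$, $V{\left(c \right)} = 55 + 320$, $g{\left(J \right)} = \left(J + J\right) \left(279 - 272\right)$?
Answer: $\frac{157515001}{420040} \approx 375.0$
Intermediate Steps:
$g{\left(J \right)} = 14 J$ ($g{\left(J \right)} = 2 J 7 = 14 J$)
$V{\left(c \right)} = 375$
$O = - \frac{1}{420040}$ ($O = \frac{1}{-418878 + 14 \left(-83\right)} = \frac{1}{-418878 - 1162} = \frac{1}{-420040} = - \frac{1}{420040} \approx -2.3807 \cdot 10^{-6}$)
$V{\left(243 \right)} - O = 375 - - \frac{1}{420040} = 375 + \frac{1}{420040} = \frac{157515001}{420040}$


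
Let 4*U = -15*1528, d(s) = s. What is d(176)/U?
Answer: -88/2865 ≈ -0.030716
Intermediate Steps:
U = -5730 (U = (-15*1528)/4 = (1/4)*(-22920) = -5730)
d(176)/U = 176/(-5730) = 176*(-1/5730) = -88/2865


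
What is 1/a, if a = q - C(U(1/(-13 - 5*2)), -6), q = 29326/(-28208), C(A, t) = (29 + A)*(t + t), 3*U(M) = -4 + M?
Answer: 7544/2495453 ≈ 0.0030231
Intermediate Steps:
U(M) = -4/3 + M/3 (U(M) = (-4 + M)/3 = -4/3 + M/3)
C(A, t) = 2*t*(29 + A) (C(A, t) = (29 + A)*(2*t) = 2*t*(29 + A))
q = -341/328 (q = 29326*(-1/28208) = -341/328 ≈ -1.0396)
a = 2495453/7544 (a = -341/328 - 2*(-6)*(29 + (-4/3 + 1/(3*(-13 - 5*2)))) = -341/328 - 2*(-6)*(29 + (-4/3 + 1/(3*(-13 - 10)))) = -341/328 - 2*(-6)*(29 + (-4/3 + (1/3)/(-23))) = -341/328 - 2*(-6)*(29 + (-4/3 + (1/3)*(-1/23))) = -341/328 - 2*(-6)*(29 + (-4/3 - 1/69)) = -341/328 - 2*(-6)*(29 - 31/23) = -341/328 - 2*(-6)*636/23 = -341/328 - 1*(-7632/23) = -341/328 + 7632/23 = 2495453/7544 ≈ 330.79)
1/a = 1/(2495453/7544) = 7544/2495453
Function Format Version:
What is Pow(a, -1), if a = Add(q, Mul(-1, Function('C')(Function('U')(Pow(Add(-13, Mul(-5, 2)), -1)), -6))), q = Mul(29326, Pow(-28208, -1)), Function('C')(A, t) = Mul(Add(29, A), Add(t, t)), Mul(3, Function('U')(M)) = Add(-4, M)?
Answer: Rational(7544, 2495453) ≈ 0.0030231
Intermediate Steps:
Function('U')(M) = Add(Rational(-4, 3), Mul(Rational(1, 3), M)) (Function('U')(M) = Mul(Rational(1, 3), Add(-4, M)) = Add(Rational(-4, 3), Mul(Rational(1, 3), M)))
Function('C')(A, t) = Mul(2, t, Add(29, A)) (Function('C')(A, t) = Mul(Add(29, A), Mul(2, t)) = Mul(2, t, Add(29, A)))
q = Rational(-341, 328) (q = Mul(29326, Rational(-1, 28208)) = Rational(-341, 328) ≈ -1.0396)
a = Rational(2495453, 7544) (a = Add(Rational(-341, 328), Mul(-1, Mul(2, -6, Add(29, Add(Rational(-4, 3), Mul(Rational(1, 3), Pow(Add(-13, Mul(-5, 2)), -1))))))) = Add(Rational(-341, 328), Mul(-1, Mul(2, -6, Add(29, Add(Rational(-4, 3), Mul(Rational(1, 3), Pow(Add(-13, -10), -1))))))) = Add(Rational(-341, 328), Mul(-1, Mul(2, -6, Add(29, Add(Rational(-4, 3), Mul(Rational(1, 3), Pow(-23, -1))))))) = Add(Rational(-341, 328), Mul(-1, Mul(2, -6, Add(29, Add(Rational(-4, 3), Mul(Rational(1, 3), Rational(-1, 23))))))) = Add(Rational(-341, 328), Mul(-1, Mul(2, -6, Add(29, Add(Rational(-4, 3), Rational(-1, 69)))))) = Add(Rational(-341, 328), Mul(-1, Mul(2, -6, Add(29, Rational(-31, 23))))) = Add(Rational(-341, 328), Mul(-1, Mul(2, -6, Rational(636, 23)))) = Add(Rational(-341, 328), Mul(-1, Rational(-7632, 23))) = Add(Rational(-341, 328), Rational(7632, 23)) = Rational(2495453, 7544) ≈ 330.79)
Pow(a, -1) = Pow(Rational(2495453, 7544), -1) = Rational(7544, 2495453)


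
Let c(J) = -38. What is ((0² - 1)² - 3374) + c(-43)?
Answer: -3411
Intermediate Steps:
((0² - 1)² - 3374) + c(-43) = ((0² - 1)² - 3374) - 38 = ((0 - 1)² - 3374) - 38 = ((-1)² - 3374) - 38 = (1 - 3374) - 38 = -3373 - 38 = -3411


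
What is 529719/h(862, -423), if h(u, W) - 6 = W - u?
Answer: -529719/1279 ≈ -414.17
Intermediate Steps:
h(u, W) = 6 + W - u (h(u, W) = 6 + (W - u) = 6 + W - u)
529719/h(862, -423) = 529719/(6 - 423 - 1*862) = 529719/(6 - 423 - 862) = 529719/(-1279) = 529719*(-1/1279) = -529719/1279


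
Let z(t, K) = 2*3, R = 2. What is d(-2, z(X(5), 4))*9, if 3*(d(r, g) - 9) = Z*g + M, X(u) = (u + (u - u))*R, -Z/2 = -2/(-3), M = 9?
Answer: 84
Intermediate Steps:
Z = -4/3 (Z = -(-4)/(-3) = -(-4)*(-1)/3 = -2*⅔ = -4/3 ≈ -1.3333)
X(u) = 2*u (X(u) = (u + (u - u))*2 = (u + 0)*2 = u*2 = 2*u)
z(t, K) = 6
d(r, g) = 12 - 4*g/9 (d(r, g) = 9 + (-4*g/3 + 9)/3 = 9 + (9 - 4*g/3)/3 = 9 + (3 - 4*g/9) = 12 - 4*g/9)
d(-2, z(X(5), 4))*9 = (12 - 4/9*6)*9 = (12 - 8/3)*9 = (28/3)*9 = 84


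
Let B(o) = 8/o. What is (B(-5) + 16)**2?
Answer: 5184/25 ≈ 207.36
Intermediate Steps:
(B(-5) + 16)**2 = (8/(-5) + 16)**2 = (8*(-1/5) + 16)**2 = (-8/5 + 16)**2 = (72/5)**2 = 5184/25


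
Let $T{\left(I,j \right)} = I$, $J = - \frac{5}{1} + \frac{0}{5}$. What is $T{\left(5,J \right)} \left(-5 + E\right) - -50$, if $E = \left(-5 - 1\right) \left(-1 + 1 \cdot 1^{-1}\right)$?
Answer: $25$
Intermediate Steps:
$J = -5$ ($J = \left(-5\right) 1 + 0 \cdot \frac{1}{5} = -5 + 0 = -5$)
$E = 0$ ($E = - 6 \left(-1 + 1 \cdot 1\right) = - 6 \left(-1 + 1\right) = \left(-6\right) 0 = 0$)
$T{\left(5,J \right)} \left(-5 + E\right) - -50 = 5 \left(-5 + 0\right) - -50 = 5 \left(-5\right) + 50 = -25 + 50 = 25$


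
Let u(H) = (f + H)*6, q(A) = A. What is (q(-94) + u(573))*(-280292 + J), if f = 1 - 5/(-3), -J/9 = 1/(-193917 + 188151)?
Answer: -905051651280/961 ≈ -9.4178e+8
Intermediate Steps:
J = 3/1922 (J = -9/(-193917 + 188151) = -9/(-5766) = -9*(-1/5766) = 3/1922 ≈ 0.0015609)
f = 8/3 (f = 1 - 5*(-⅓) = 1 + 5/3 = 8/3 ≈ 2.6667)
u(H) = 16 + 6*H (u(H) = (8/3 + H)*6 = 16 + 6*H)
(q(-94) + u(573))*(-280292 + J) = (-94 + (16 + 6*573))*(-280292 + 3/1922) = (-94 + (16 + 3438))*(-538721221/1922) = (-94 + 3454)*(-538721221/1922) = 3360*(-538721221/1922) = -905051651280/961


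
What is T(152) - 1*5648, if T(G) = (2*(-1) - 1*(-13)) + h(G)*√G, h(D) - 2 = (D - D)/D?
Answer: -5637 + 4*√38 ≈ -5612.3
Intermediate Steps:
h(D) = 2 (h(D) = 2 + (D - D)/D = 2 + 0/D = 2 + 0 = 2)
T(G) = 11 + 2*√G (T(G) = (2*(-1) - 1*(-13)) + 2*√G = (-2 + 13) + 2*√G = 11 + 2*√G)
T(152) - 1*5648 = (11 + 2*√152) - 1*5648 = (11 + 2*(2*√38)) - 5648 = (11 + 4*√38) - 5648 = -5637 + 4*√38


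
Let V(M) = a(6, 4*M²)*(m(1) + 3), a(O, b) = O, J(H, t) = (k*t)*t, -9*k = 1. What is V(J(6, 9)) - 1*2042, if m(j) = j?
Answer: -2018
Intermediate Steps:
k = -⅑ (k = -⅑*1 = -⅑ ≈ -0.11111)
J(H, t) = -t²/9 (J(H, t) = (-t/9)*t = -t²/9)
V(M) = 24 (V(M) = 6*(1 + 3) = 6*4 = 24)
V(J(6, 9)) - 1*2042 = 24 - 1*2042 = 24 - 2042 = -2018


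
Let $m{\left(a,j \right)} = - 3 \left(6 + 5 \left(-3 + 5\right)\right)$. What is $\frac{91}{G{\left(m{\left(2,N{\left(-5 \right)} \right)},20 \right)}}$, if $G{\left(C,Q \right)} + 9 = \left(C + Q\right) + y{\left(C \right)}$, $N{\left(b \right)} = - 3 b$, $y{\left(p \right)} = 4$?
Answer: $- \frac{91}{33} \approx -2.7576$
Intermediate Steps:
$m{\left(a,j \right)} = -48$ ($m{\left(a,j \right)} = - 3 \left(6 + 5 \cdot 2\right) = - 3 \left(6 + 10\right) = \left(-3\right) 16 = -48$)
$G{\left(C,Q \right)} = -5 + C + Q$ ($G{\left(C,Q \right)} = -9 + \left(\left(C + Q\right) + 4\right) = -9 + \left(4 + C + Q\right) = -5 + C + Q$)
$\frac{91}{G{\left(m{\left(2,N{\left(-5 \right)} \right)},20 \right)}} = \frac{91}{-5 - 48 + 20} = \frac{91}{-33} = 91 \left(- \frac{1}{33}\right) = - \frac{91}{33}$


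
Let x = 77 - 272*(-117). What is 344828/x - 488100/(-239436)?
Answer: 8177926259/636520653 ≈ 12.848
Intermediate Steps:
x = 31901 (x = 77 + 31824 = 31901)
344828/x - 488100/(-239436) = 344828/31901 - 488100/(-239436) = 344828*(1/31901) - 488100*(-1/239436) = 344828/31901 + 40675/19953 = 8177926259/636520653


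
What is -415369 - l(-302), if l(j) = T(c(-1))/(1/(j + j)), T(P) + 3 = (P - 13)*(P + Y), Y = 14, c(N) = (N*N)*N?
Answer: -527109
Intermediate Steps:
c(N) = N**3 (c(N) = N**2*N = N**3)
T(P) = -3 + (-13 + P)*(14 + P) (T(P) = -3 + (P - 13)*(P + 14) = -3 + (-13 + P)*(14 + P))
l(j) = -370*j (l(j) = (-185 + (-1)**3 + ((-1)**3)**2)/(1/(j + j)) = (-185 - 1 + (-1)**2)/(1/(2*j)) = (-185 - 1 + 1)/((1/(2*j))) = -370*j)
-415369 - l(-302) = -415369 - (-370)*(-302) = -415369 - 1*111740 = -415369 - 111740 = -527109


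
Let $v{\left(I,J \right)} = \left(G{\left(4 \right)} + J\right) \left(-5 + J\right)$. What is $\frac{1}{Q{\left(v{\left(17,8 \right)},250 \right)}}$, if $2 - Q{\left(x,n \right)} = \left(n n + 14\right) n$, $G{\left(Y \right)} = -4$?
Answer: $- \frac{1}{15628498} \approx -6.3986 \cdot 10^{-8}$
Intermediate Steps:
$v{\left(I,J \right)} = \left(-5 + J\right) \left(-4 + J\right)$ ($v{\left(I,J \right)} = \left(-4 + J\right) \left(-5 + J\right) = \left(-5 + J\right) \left(-4 + J\right)$)
$Q{\left(x,n \right)} = 2 - n \left(14 + n^{2}\right)$ ($Q{\left(x,n \right)} = 2 - \left(n n + 14\right) n = 2 - \left(n^{2} + 14\right) n = 2 - \left(14 + n^{2}\right) n = 2 - n \left(14 + n^{2}\right)$)
$\frac{1}{Q{\left(v{\left(17,8 \right)},250 \right)}} = \frac{1}{2 - 250^{3} - 3500} = \frac{1}{2 - 15625000 - 3500} = \frac{1}{-15628498} = - \frac{1}{15628498}$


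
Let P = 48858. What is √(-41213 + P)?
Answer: √7645 ≈ 87.436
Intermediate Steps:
√(-41213 + P) = √(-41213 + 48858) = √7645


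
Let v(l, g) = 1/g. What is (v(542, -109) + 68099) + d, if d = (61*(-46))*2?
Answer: 6811082/109 ≈ 62487.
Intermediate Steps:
d = -5612 (d = -2806*2 = -5612)
(v(542, -109) + 68099) + d = (1/(-109) + 68099) - 5612 = (-1/109 + 68099) - 5612 = 7422790/109 - 5612 = 6811082/109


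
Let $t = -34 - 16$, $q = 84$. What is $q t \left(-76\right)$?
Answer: $319200$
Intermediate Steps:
$t = -50$ ($t = -34 - 16 = -50$)
$q t \left(-76\right) = 84 \left(-50\right) \left(-76\right) = \left(-4200\right) \left(-76\right) = 319200$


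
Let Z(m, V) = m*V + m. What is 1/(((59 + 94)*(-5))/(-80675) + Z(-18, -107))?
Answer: 16135/30785733 ≈ 0.00052411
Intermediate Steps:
Z(m, V) = m + V*m (Z(m, V) = V*m + m = m + V*m)
1/(((59 + 94)*(-5))/(-80675) + Z(-18, -107)) = 1/(((59 + 94)*(-5))/(-80675) - 18*(1 - 107)) = 1/((153*(-5))*(-1/80675) - 18*(-106)) = 1/(-765*(-1/80675) + 1908) = 1/(153/16135 + 1908) = 1/(30785733/16135) = 16135/30785733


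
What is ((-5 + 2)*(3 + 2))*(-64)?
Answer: 960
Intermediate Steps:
((-5 + 2)*(3 + 2))*(-64) = -3*5*(-64) = -15*(-64) = 960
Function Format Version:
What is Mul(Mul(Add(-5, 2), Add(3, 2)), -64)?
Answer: 960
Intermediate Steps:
Mul(Mul(Add(-5, 2), Add(3, 2)), -64) = Mul(Mul(-3, 5), -64) = Mul(-15, -64) = 960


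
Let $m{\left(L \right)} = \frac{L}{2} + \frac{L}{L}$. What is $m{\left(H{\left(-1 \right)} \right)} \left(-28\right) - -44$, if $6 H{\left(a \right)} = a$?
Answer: $\frac{55}{3} \approx 18.333$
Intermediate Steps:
$H{\left(a \right)} = \frac{a}{6}$
$m{\left(L \right)} = 1 + \frac{L}{2}$ ($m{\left(L \right)} = L \frac{1}{2} + 1 = \frac{L}{2} + 1 = 1 + \frac{L}{2}$)
$m{\left(H{\left(-1 \right)} \right)} \left(-28\right) - -44 = \left(1 + \frac{\frac{1}{6} \left(-1\right)}{2}\right) \left(-28\right) - -44 = \left(1 + \frac{1}{2} \left(- \frac{1}{6}\right)\right) \left(-28\right) + 44 = \left(1 - \frac{1}{12}\right) \left(-28\right) + 44 = \frac{11}{12} \left(-28\right) + 44 = - \frac{77}{3} + 44 = \frac{55}{3}$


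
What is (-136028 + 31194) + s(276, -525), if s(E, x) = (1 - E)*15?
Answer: -108959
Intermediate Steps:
s(E, x) = 15 - 15*E
(-136028 + 31194) + s(276, -525) = (-136028 + 31194) + (15 - 15*276) = -104834 + (15 - 4140) = -104834 - 4125 = -108959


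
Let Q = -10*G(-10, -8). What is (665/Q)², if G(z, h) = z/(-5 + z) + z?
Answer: 3249/64 ≈ 50.766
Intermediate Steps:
G(z, h) = z + z/(-5 + z)
Q = 280/3 (Q = -(-100)*(-4 - 10)/(-5 - 10) = -(-100)*(-14)/(-15) = -(-100)*(-1)*(-14)/15 = -10*(-28/3) = 280/3 ≈ 93.333)
(665/Q)² = (665/(280/3))² = (665*(3/280))² = (57/8)² = 3249/64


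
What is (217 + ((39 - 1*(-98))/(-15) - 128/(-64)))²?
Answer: 9909904/225 ≈ 44044.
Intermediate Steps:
(217 + ((39 - 1*(-98))/(-15) - 128/(-64)))² = (217 + ((39 + 98)*(-1/15) - 128*(-1/64)))² = (217 + (137*(-1/15) + 2))² = (217 + (-137/15 + 2))² = (217 - 107/15)² = (3148/15)² = 9909904/225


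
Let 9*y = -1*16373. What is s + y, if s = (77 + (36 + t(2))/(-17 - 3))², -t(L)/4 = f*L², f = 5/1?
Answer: 1002019/225 ≈ 4453.4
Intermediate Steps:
f = 5 (f = 5*1 = 5)
t(L) = -20*L²
y = -16373/9 (y = (-1*16373)/9 = (⅑)*(-16373) = -16373/9 ≈ -1819.2)
s = 156816/25 (s = (77 + (36 - 20*2²)/(-17 - 3))² = (77 + (36 - 20*4)/(-20))² = (77 + (36 - 80)*(-1/20))² = (77 - 44*(-1/20))² = (77 + 11/5)² = (396/5)² = 156816/25 ≈ 6272.6)
s + y = 156816/25 - 16373/9 = 1002019/225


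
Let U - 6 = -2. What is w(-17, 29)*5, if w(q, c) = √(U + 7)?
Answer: 5*√11 ≈ 16.583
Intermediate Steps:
U = 4 (U = 6 - 2 = 4)
w(q, c) = √11 (w(q, c) = √(4 + 7) = √11)
w(-17, 29)*5 = √11*5 = 5*√11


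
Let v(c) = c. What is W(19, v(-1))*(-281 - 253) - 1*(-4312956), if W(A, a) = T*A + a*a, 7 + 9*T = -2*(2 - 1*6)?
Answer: 12933884/3 ≈ 4.3113e+6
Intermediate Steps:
T = ⅑ (T = -7/9 + (-2*(2 - 1*6))/9 = -7/9 + (-2*(2 - 6))/9 = -7/9 + (-2*(-4))/9 = -7/9 + (⅑)*8 = -7/9 + 8/9 = ⅑ ≈ 0.11111)
W(A, a) = a² + A/9 (W(A, a) = A/9 + a*a = A/9 + a² = a² + A/9)
W(19, v(-1))*(-281 - 253) - 1*(-4312956) = ((-1)² + (⅑)*19)*(-281 - 253) - 1*(-4312956) = (1 + 19/9)*(-534) + 4312956 = (28/9)*(-534) + 4312956 = -4984/3 + 4312956 = 12933884/3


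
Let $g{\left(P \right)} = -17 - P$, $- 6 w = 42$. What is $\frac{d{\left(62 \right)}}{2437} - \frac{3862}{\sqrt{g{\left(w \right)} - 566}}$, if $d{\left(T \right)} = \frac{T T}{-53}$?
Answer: $- \frac{3844}{129161} + \frac{1931 i}{12} \approx -0.029761 + 160.92 i$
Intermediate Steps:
$w = -7$ ($w = \left(- \frac{1}{6}\right) 42 = -7$)
$d{\left(T \right)} = - \frac{T^{2}}{53}$ ($d{\left(T \right)} = T^{2} \left(- \frac{1}{53}\right) = - \frac{T^{2}}{53}$)
$\frac{d{\left(62 \right)}}{2437} - \frac{3862}{\sqrt{g{\left(w \right)} - 566}} = \frac{\left(- \frac{1}{53}\right) 62^{2}}{2437} - \frac{3862}{\sqrt{\left(-17 - -7\right) - 566}} = \left(- \frac{1}{53}\right) 3844 \cdot \frac{1}{2437} - \frac{3862}{\sqrt{\left(-17 + 7\right) - 566}} = \left(- \frac{3844}{53}\right) \frac{1}{2437} - \frac{3862}{\sqrt{-10 - 566}} = - \frac{3844}{129161} - \frac{3862}{\sqrt{-576}} = - \frac{3844}{129161} - \frac{3862}{24 i} = - \frac{3844}{129161} - 3862 \left(- \frac{i}{24}\right) = - \frac{3844}{129161} + \frac{1931 i}{12}$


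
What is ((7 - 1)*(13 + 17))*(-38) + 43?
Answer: -6797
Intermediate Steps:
((7 - 1)*(13 + 17))*(-38) + 43 = (6*30)*(-38) + 43 = 180*(-38) + 43 = -6840 + 43 = -6797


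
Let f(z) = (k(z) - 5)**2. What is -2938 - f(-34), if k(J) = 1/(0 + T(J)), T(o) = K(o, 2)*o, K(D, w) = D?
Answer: -3959552009/1336336 ≈ -2963.0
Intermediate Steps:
T(o) = o**2 (T(o) = o*o = o**2)
k(J) = J**(-2) (k(J) = 1/(0 + J**2) = 1/(J**2) = J**(-2))
f(z) = (-5 + z**(-2))**2 (f(z) = (z**(-2) - 5)**2 = (-5 + z**(-2))**2)
-2938 - f(-34) = -2938 - (-1 + 5*(-34)**2)**2/(-34)**4 = -2938 - (-1 + 5*1156)**2/1336336 = -2938 - (-1 + 5780)**2/1336336 = -2938 - 5779**2/1336336 = -2938 - 33396841/1336336 = -3959552009/1336336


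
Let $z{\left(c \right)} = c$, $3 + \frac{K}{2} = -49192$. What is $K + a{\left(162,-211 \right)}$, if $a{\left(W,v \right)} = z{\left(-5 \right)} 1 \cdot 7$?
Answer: $-98425$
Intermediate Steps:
$K = -98390$ ($K = -6 + 2 \left(-49192\right) = -6 - 98384 = -98390$)
$a{\left(W,v \right)} = -35$ ($a{\left(W,v \right)} = \left(-5\right) 1 \cdot 7 = \left(-5\right) 7 = -35$)
$K + a{\left(162,-211 \right)} = -98390 - 35 = -98425$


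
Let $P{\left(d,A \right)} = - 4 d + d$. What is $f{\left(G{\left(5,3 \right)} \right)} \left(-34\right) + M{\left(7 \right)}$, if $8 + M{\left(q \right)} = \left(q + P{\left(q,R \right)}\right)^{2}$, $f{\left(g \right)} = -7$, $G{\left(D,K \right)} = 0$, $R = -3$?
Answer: $426$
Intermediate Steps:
$P{\left(d,A \right)} = - 3 d$
$M{\left(q \right)} = -8 + 4 q^{2}$ ($M{\left(q \right)} = -8 + \left(q - 3 q\right)^{2} = -8 + \left(- 2 q\right)^{2} = -8 + 4 q^{2}$)
$f{\left(G{\left(5,3 \right)} \right)} \left(-34\right) + M{\left(7 \right)} = \left(-7\right) \left(-34\right) - \left(8 - 4 \cdot 7^{2}\right) = 238 + \left(-8 + 4 \cdot 49\right) = 238 + \left(-8 + 196\right) = 238 + 188 = 426$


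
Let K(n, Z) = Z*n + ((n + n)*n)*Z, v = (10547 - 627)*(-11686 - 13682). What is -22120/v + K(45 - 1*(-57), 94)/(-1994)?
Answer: -883266424277/896055744 ≈ -985.73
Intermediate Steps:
v = -251650560 (v = 9920*(-25368) = -251650560)
K(n, Z) = Z*n + 2*Z*n² (K(n, Z) = Z*n + ((2*n)*n)*Z = Z*n + (2*n²)*Z = Z*n + 2*Z*n²)
-22120/v + K(45 - 1*(-57), 94)/(-1994) = -22120/(-251650560) + (94*(45 - 1*(-57))*(1 + 2*(45 - 1*(-57))))/(-1994) = -22120*(-1/251650560) + (94*(45 + 57)*(1 + 2*(45 + 57)))*(-1/1994) = 79/898752 + (94*102*(1 + 2*102))*(-1/1994) = 79/898752 + (94*102*(1 + 204))*(-1/1994) = 79/898752 + (94*102*205)*(-1/1994) = 79/898752 + 1965540*(-1/1994) = 79/898752 - 982770/997 = -883266424277/896055744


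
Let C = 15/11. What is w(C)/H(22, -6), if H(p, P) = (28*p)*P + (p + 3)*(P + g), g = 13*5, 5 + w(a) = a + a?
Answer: 25/24431 ≈ 0.0010233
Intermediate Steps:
C = 15/11 (C = 15*(1/11) = 15/11 ≈ 1.3636)
w(a) = -5 + 2*a (w(a) = -5 + (a + a) = -5 + 2*a)
g = 65
H(p, P) = (3 + p)*(65 + P) + 28*P*p (H(p, P) = (28*p)*P + (p + 3)*(P + 65) = 28*P*p + (3 + p)*(65 + P) = (3 + p)*(65 + P) + 28*P*p)
w(C)/H(22, -6) = (-5 + 2*(15/11))/(195 + 3*(-6) + 65*22 + 29*(-6)*22) = (-5 + 30/11)/(195 - 18 + 1430 - 3828) = -25/11/(-2221) = -25/11*(-1/2221) = 25/24431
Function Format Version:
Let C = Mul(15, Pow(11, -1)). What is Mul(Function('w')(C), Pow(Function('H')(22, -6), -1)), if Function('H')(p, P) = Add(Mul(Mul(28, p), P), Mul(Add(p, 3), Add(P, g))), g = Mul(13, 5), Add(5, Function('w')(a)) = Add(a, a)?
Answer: Rational(25, 24431) ≈ 0.0010233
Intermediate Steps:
C = Rational(15, 11) (C = Mul(15, Rational(1, 11)) = Rational(15, 11) ≈ 1.3636)
Function('w')(a) = Add(-5, Mul(2, a)) (Function('w')(a) = Add(-5, Add(a, a)) = Add(-5, Mul(2, a)))
g = 65
Function('H')(p, P) = Add(Mul(Add(3, p), Add(65, P)), Mul(28, P, p)) (Function('H')(p, P) = Add(Mul(Mul(28, p), P), Mul(Add(p, 3), Add(P, 65))) = Add(Mul(28, P, p), Mul(Add(3, p), Add(65, P))) = Add(Mul(Add(3, p), Add(65, P)), Mul(28, P, p)))
Mul(Function('w')(C), Pow(Function('H')(22, -6), -1)) = Mul(Add(-5, Mul(2, Rational(15, 11))), Pow(Add(195, Mul(3, -6), Mul(65, 22), Mul(29, -6, 22)), -1)) = Mul(Add(-5, Rational(30, 11)), Pow(Add(195, -18, 1430, -3828), -1)) = Mul(Rational(-25, 11), Pow(-2221, -1)) = Mul(Rational(-25, 11), Rational(-1, 2221)) = Rational(25, 24431)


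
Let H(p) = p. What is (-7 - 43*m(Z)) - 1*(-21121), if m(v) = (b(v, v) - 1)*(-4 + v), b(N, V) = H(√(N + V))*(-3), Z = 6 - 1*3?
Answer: 21071 - 129*√6 ≈ 20755.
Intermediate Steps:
Z = 3 (Z = 6 - 3 = 3)
b(N, V) = -3*√(N + V) (b(N, V) = √(N + V)*(-3) = -3*√(N + V))
m(v) = (-1 - 3*√2*√v)*(-4 + v) (m(v) = (-3*√(v + v) - 1)*(-4 + v) = (-3*√2*√v - 1)*(-4 + v) = (-1 - 3*√2*√v)*(-4 + v))
(-7 - 43*m(Z)) - 1*(-21121) = (-7 - 43*(4 - 1*3 - 3*√2*3^(3/2) + 12*√2*√3)) - 1*(-21121) = (-7 - 43*(4 - 3 - 3*√2*3*√3 + 12*√6)) + 21121 = (-7 - 43*(4 - 3 - 9*√6 + 12*√6)) + 21121 = (-7 - 43*(1 + 3*√6)) + 21121 = (-7 + (-43 - 129*√6)) + 21121 = (-50 - 129*√6) + 21121 = 21071 - 129*√6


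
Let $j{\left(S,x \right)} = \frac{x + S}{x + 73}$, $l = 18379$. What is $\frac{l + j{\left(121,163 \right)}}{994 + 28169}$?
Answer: $\frac{1084432}{1720617} \approx 0.63026$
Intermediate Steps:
$j{\left(S,x \right)} = \frac{S + x}{73 + x}$
$\frac{l + j{\left(121,163 \right)}}{994 + 28169} = \frac{18379 + \frac{121 + 163}{73 + 163}}{994 + 28169} = \frac{18379 + \frac{1}{236} \cdot 284}{29163} = \left(18379 + \frac{1}{236} \cdot 284\right) \frac{1}{29163} = \left(18379 + \frac{71}{59}\right) \frac{1}{29163} = \frac{1084432}{59} \cdot \frac{1}{29163} = \frac{1084432}{1720617}$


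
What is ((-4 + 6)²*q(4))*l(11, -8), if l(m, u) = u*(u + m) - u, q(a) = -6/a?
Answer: 96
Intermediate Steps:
l(m, u) = -u + u*(m + u) (l(m, u) = u*(m + u) - u = -u + u*(m + u))
((-4 + 6)²*q(4))*l(11, -8) = ((-4 + 6)²*(-6/4))*(-8*(-1 + 11 - 8)) = (2²*(-6*¼))*(-8*2) = (4*(-3/2))*(-16) = -6*(-16) = 96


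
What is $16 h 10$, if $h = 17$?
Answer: $2720$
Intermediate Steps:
$16 h 10 = 16 \cdot 17 \cdot 10 = 272 \cdot 10 = 2720$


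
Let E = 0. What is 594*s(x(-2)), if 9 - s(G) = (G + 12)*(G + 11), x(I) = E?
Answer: -73062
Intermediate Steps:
x(I) = 0
s(G) = 9 - (11 + G)*(12 + G) (s(G) = 9 - (G + 12)*(G + 11) = 9 - (12 + G)*(11 + G) = 9 - (11 + G)*(12 + G))
594*s(x(-2)) = 594*(-123 - 1*0² - 23*0) = 594*(-123 - 1*0 + 0) = 594*(-123 + 0 + 0) = 594*(-123) = -73062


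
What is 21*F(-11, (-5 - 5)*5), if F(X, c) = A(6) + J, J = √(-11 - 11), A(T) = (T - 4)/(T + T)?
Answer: 7/2 + 21*I*√22 ≈ 3.5 + 98.499*I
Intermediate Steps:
A(T) = (-4 + T)/(2*T) (A(T) = (-4 + T)/((2*T)) = (-4 + T)*(1/(2*T)) = (-4 + T)/(2*T))
J = I*√22 (J = √(-22) = I*√22 ≈ 4.6904*I)
F(X, c) = ⅙ + I*√22 (F(X, c) = (½)*(-4 + 6)/6 + I*√22 = (½)*(⅙)*2 + I*√22 = ⅙ + I*√22)
21*F(-11, (-5 - 5)*5) = 21*(⅙ + I*√22) = 7/2 + 21*I*√22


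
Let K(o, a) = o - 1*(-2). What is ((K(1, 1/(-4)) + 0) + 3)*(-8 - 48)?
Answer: -336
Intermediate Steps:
K(o, a) = 2 + o (K(o, a) = o + 2 = 2 + o)
((K(1, 1/(-4)) + 0) + 3)*(-8 - 48) = (((2 + 1) + 0) + 3)*(-8 - 48) = ((3 + 0) + 3)*(-56) = (3 + 3)*(-56) = 6*(-56) = -336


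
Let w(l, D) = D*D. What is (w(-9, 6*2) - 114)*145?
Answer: 4350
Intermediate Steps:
w(l, D) = D²
(w(-9, 6*2) - 114)*145 = ((6*2)² - 114)*145 = (12² - 114)*145 = (144 - 114)*145 = 30*145 = 4350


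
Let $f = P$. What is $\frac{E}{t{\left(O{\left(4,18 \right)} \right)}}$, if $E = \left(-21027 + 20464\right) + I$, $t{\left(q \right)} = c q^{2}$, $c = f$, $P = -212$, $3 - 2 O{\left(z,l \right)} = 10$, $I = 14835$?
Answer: $- \frac{14272}{2597} \approx -5.4956$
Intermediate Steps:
$O{\left(z,l \right)} = - \frac{7}{2}$ ($O{\left(z,l \right)} = \frac{3}{2} - 5 = - \frac{7}{2}$)
$f = -212$
$c = -212$
$t{\left(q \right)} = - 212 q^{2}$
$E = 14272$ ($E = \left(-21027 + 20464\right) + 14835 = -563 + 14835 = 14272$)
$\frac{E}{t{\left(O{\left(4,18 \right)} \right)}} = \frac{14272}{\left(-212\right) \left(- \frac{7}{2}\right)^{2}} = \frac{14272}{\left(-212\right) \frac{49}{4}} = \frac{14272}{-2597} = 14272 \left(- \frac{1}{2597}\right) = - \frac{14272}{2597}$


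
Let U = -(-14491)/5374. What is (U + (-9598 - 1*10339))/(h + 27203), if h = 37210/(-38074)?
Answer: -2039375690039/2782898524844 ≈ -0.73282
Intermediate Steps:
h = -18605/19037 (h = 37210*(-1/38074) = -18605/19037 ≈ -0.97731)
U = 14491/5374 (U = -(-14491)/5374 = -1*(-14491/5374) = 14491/5374 ≈ 2.6965)
(U + (-9598 - 1*10339))/(h + 27203) = (14491/5374 + (-9598 - 1*10339))/(-18605/19037 + 27203) = (14491/5374 + (-9598 - 10339))/(517844906/19037) = (14491/5374 - 19937)*(19037/517844906) = -107126947/5374*19037/517844906 = -2039375690039/2782898524844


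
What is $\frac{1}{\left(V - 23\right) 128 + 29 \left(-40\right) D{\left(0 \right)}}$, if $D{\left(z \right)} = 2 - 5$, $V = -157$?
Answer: $- \frac{1}{19560} \approx -5.1125 \cdot 10^{-5}$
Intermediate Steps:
$D{\left(z \right)} = -3$ ($D{\left(z \right)} = 2 - 5 = -3$)
$\frac{1}{\left(V - 23\right) 128 + 29 \left(-40\right) D{\left(0 \right)}} = \frac{1}{\left(-157 - 23\right) 128 + 29 \left(-40\right) \left(-3\right)} = \frac{1}{\left(-180\right) 128 - -3480} = \frac{1}{-23040 + 3480} = \frac{1}{-19560} = - \frac{1}{19560}$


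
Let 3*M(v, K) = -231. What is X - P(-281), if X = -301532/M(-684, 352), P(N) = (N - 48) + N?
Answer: 4526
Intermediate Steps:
M(v, K) = -77 (M(v, K) = (⅓)*(-231) = -77)
P(N) = -48 + 2*N (P(N) = (-48 + N) + N = -48 + 2*N)
X = 3916 (X = -301532/(-77) = -301532*(-1/77) = 3916)
X - P(-281) = 3916 - (-48 + 2*(-281)) = 3916 - (-48 - 562) = 3916 - 1*(-610) = 3916 + 610 = 4526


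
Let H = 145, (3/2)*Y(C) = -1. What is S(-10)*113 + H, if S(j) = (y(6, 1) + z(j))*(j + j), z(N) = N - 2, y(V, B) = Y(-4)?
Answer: 86315/3 ≈ 28772.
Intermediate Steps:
Y(C) = -⅔ (Y(C) = (⅔)*(-1) = -⅔)
y(V, B) = -⅔
z(N) = -2 + N
S(j) = 2*j*(-8/3 + j) (S(j) = (-⅔ + (-2 + j))*(j + j) = (-8/3 + j)*(2*j) = 2*j*(-8/3 + j))
S(-10)*113 + H = ((⅔)*(-10)*(-8 + 3*(-10)))*113 + 145 = ((⅔)*(-10)*(-8 - 30))*113 + 145 = ((⅔)*(-10)*(-38))*113 + 145 = (760/3)*113 + 145 = 85880/3 + 145 = 86315/3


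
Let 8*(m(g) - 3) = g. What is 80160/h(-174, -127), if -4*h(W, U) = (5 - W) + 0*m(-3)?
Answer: -320640/179 ≈ -1791.3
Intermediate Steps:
m(g) = 3 + g/8
h(W, U) = -5/4 + W/4 (h(W, U) = -((5 - W) + 0*(3 + (⅛)*(-3)))/4 = -((5 - W) + 0*(3 - 3/8))/4 = -((5 - W) + 0*(21/8))/4 = -((5 - W) + 0)/4 = -(5 - W)/4 = -5/4 + W/4)
80160/h(-174, -127) = 80160/(-5/4 + (¼)*(-174)) = 80160/(-5/4 - 87/2) = 80160/(-179/4) = 80160*(-4/179) = -320640/179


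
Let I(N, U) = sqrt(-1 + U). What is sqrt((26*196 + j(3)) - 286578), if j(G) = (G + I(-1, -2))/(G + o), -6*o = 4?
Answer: sqrt(-13792555 + 21*I*sqrt(3))/7 ≈ 0.00069957 + 530.55*I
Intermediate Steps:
o = -2/3 (o = -1/6*4 = -2/3 ≈ -0.66667)
j(G) = (G + I*sqrt(3))/(-2/3 + G) (j(G) = (G + sqrt(-1 - 2))/(G - 2/3) = (G + sqrt(-3))/(-2/3 + G) = (G + I*sqrt(3))/(-2/3 + G))
sqrt((26*196 + j(3)) - 286578) = sqrt((26*196 + 3*(3 + I*sqrt(3))/(-2 + 3*3)) - 286578) = sqrt((5096 + 3*(3 + I*sqrt(3))/(-2 + 9)) - 286578) = sqrt((5096 + 3*(3 + I*sqrt(3))/7) - 286578) = sqrt((5096 + 3*(1/7)*(3 + I*sqrt(3))) - 286578) = sqrt((5096 + (9/7 + 3*I*sqrt(3)/7)) - 286578) = sqrt((35681/7 + 3*I*sqrt(3)/7) - 286578) = sqrt(-1970365/7 + 3*I*sqrt(3)/7)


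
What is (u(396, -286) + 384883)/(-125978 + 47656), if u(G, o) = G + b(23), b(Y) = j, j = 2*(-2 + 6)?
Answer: -385287/78322 ≈ -4.9193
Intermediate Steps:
j = 8 (j = 2*4 = 8)
b(Y) = 8
u(G, o) = 8 + G (u(G, o) = G + 8 = 8 + G)
(u(396, -286) + 384883)/(-125978 + 47656) = ((8 + 396) + 384883)/(-125978 + 47656) = (404 + 384883)/(-78322) = 385287*(-1/78322) = -385287/78322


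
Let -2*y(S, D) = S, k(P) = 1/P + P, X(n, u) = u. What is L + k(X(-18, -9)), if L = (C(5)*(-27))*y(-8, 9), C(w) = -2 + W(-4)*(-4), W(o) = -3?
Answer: -9802/9 ≈ -1089.1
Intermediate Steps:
k(P) = P + 1/P
y(S, D) = -S/2
C(w) = 10 (C(w) = -2 - 3*(-4) = -2 + 12 = 10)
L = -1080 (L = (10*(-27))*(-½*(-8)) = -270*4 = -1080)
L + k(X(-18, -9)) = -1080 + (-9 + 1/(-9)) = -1080 + (-9 - ⅑) = -1080 - 82/9 = -9802/9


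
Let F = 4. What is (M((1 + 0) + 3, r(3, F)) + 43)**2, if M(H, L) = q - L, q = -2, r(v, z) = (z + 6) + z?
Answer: 729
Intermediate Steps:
r(v, z) = 6 + 2*z (r(v, z) = (6 + z) + z = 6 + 2*z)
M(H, L) = -2 - L
(M((1 + 0) + 3, r(3, F)) + 43)**2 = ((-2 - (6 + 2*4)) + 43)**2 = ((-2 - (6 + 8)) + 43)**2 = ((-2 - 1*14) + 43)**2 = ((-2 - 14) + 43)**2 = (-16 + 43)**2 = 27**2 = 729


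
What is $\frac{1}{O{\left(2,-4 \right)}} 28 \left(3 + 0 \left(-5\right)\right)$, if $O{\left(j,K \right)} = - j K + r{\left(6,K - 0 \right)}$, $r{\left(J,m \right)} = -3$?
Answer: $\frac{84}{5} \approx 16.8$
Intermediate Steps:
$O{\left(j,K \right)} = -3 - K j$ ($O{\left(j,K \right)} = - j K - 3 = - K j - 3 = -3 - K j$)
$\frac{1}{O{\left(2,-4 \right)}} 28 \left(3 + 0 \left(-5\right)\right) = \frac{1}{-3 - \left(-4\right) 2} \cdot 28 \left(3 + 0 \left(-5\right)\right) = \frac{1}{-3 + 8} \cdot 28 \left(3 + 0\right) = \frac{1}{5} \cdot 28 \cdot 3 = \frac{28}{5} \cdot 3 = \frac{84}{5}$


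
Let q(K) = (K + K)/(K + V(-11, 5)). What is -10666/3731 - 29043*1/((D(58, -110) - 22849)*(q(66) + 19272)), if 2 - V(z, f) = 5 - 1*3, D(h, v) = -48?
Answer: -672425199245/235221842674 ≈ -2.8587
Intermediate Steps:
V(z, f) = 0 (V(z, f) = 2 - (5 - 1*3) = 2 - (5 - 3) = 2 - 1*2 = 2 - 2 = 0)
q(K) = 2 (q(K) = (K + K)/(K + 0) = (2*K)/K = 2)
-10666/3731 - 29043*1/((D(58, -110) - 22849)*(q(66) + 19272)) = -10666/3731 - 29043*1/((-48 - 22849)*(2 + 19272)) = -10666*1/3731 - 29043/((-22897*19274)) = -10666/3731 - 29043/(-441316778) = -10666/3731 - 29043*(-1/441316778) = -10666/3731 + 4149/63045254 = -672425199245/235221842674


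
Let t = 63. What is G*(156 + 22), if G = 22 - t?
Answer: -7298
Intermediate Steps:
G = -41 (G = 22 - 1*63 = 22 - 63 = -41)
G*(156 + 22) = -41*(156 + 22) = -41*178 = -7298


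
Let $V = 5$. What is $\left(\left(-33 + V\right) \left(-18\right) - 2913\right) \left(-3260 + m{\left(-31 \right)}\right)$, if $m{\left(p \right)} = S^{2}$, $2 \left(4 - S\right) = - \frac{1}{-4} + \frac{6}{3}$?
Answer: $\frac{501339399}{64} \approx 7.8334 \cdot 10^{6}$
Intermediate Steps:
$S = \frac{23}{8}$ ($S = 4 - \frac{- \frac{1}{-4} + \frac{6}{3}}{2} = 4 - \frac{\left(-1\right) \left(- \frac{1}{4}\right) + 6 \cdot \frac{1}{3}}{2} = 4 - \frac{\frac{1}{4} + 2}{2} = 4 - \frac{9}{8} = \frac{23}{8} \approx 2.875$)
$m{\left(p \right)} = \frac{529}{64}$ ($m{\left(p \right)} = \left(\frac{23}{8}\right)^{2} = \frac{529}{64}$)
$\left(\left(-33 + V\right) \left(-18\right) - 2913\right) \left(-3260 + m{\left(-31 \right)}\right) = \left(\left(-33 + 5\right) \left(-18\right) - 2913\right) \left(-3260 + \frac{529}{64}\right) = \left(\left(-28\right) \left(-18\right) - 2913\right) \left(- \frac{208111}{64}\right) = \left(504 - 2913\right) \left(- \frac{208111}{64}\right) = \left(-2409\right) \left(- \frac{208111}{64}\right) = \frac{501339399}{64}$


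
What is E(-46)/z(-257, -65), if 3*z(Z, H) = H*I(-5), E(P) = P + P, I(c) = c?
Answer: -276/325 ≈ -0.84923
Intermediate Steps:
E(P) = 2*P
z(Z, H) = -5*H/3 (z(Z, H) = (H*(-5))/3 = (-5*H)/3 = -5*H/3)
E(-46)/z(-257, -65) = (2*(-46))/((-5/3*(-65))) = -92/325/3 = -92*3/325 = -276/325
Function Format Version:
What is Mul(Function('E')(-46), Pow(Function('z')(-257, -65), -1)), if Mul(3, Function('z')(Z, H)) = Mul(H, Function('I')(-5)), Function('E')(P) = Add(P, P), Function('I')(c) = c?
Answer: Rational(-276, 325) ≈ -0.84923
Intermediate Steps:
Function('E')(P) = Mul(2, P)
Function('z')(Z, H) = Mul(Rational(-5, 3), H) (Function('z')(Z, H) = Mul(Rational(1, 3), Mul(H, -5)) = Mul(Rational(1, 3), Mul(-5, H)) = Mul(Rational(-5, 3), H))
Mul(Function('E')(-46), Pow(Function('z')(-257, -65), -1)) = Mul(Mul(2, -46), Pow(Mul(Rational(-5, 3), -65), -1)) = Mul(-92, Pow(Rational(325, 3), -1)) = Mul(-92, Rational(3, 325)) = Rational(-276, 325)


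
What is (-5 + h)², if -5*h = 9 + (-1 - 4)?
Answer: 841/25 ≈ 33.640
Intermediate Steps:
h = -⅘ (h = -(9 + (-1 - 4))/5 = -(9 - 5)/5 = -⅕*4 = -⅘ ≈ -0.80000)
(-5 + h)² = (-5 - ⅘)² = (-29/5)² = 841/25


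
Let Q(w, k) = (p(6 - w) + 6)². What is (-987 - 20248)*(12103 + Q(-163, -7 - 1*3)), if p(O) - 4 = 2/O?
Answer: -7401175699045/28561 ≈ -2.5914e+8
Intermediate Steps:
p(O) = 4 + 2/O
Q(w, k) = (10 + 2/(6 - w))² (Q(w, k) = ((4 + 2/(6 - w)) + 6)² = (10 + 2/(6 - w))²)
(-987 - 20248)*(12103 + Q(-163, -7 - 1*3)) = (-987 - 20248)*(12103 + (10 - 2/(-6 - 163))²) = -21235*(12103 + (10 - 2/(-169))²) = -21235*(12103 + (10 - 2*(-1/169))²) = -21235*(12103 + (10 + 2/169)²) = -21235*(12103 + (1692/169)²) = -21235*(12103 + 2862864/28561) = -21235*348536647/28561 = -7401175699045/28561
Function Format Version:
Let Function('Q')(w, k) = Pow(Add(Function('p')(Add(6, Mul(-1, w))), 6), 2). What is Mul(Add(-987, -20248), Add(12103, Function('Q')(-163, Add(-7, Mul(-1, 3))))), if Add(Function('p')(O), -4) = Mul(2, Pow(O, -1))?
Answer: Rational(-7401175699045, 28561) ≈ -2.5914e+8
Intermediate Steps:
Function('p')(O) = Add(4, Mul(2, Pow(O, -1)))
Function('Q')(w, k) = Pow(Add(10, Mul(2, Pow(Add(6, Mul(-1, w)), -1))), 2) (Function('Q')(w, k) = Pow(Add(Add(4, Mul(2, Pow(Add(6, Mul(-1, w)), -1))), 6), 2) = Pow(Add(10, Mul(2, Pow(Add(6, Mul(-1, w)), -1))), 2))
Mul(Add(-987, -20248), Add(12103, Function('Q')(-163, Add(-7, Mul(-1, 3))))) = Mul(Add(-987, -20248), Add(12103, Pow(Add(10, Mul(-2, Pow(Add(-6, -163), -1))), 2))) = Mul(-21235, Add(12103, Pow(Add(10, Mul(-2, Pow(-169, -1))), 2))) = Mul(-21235, Add(12103, Pow(Add(10, Mul(-2, Rational(-1, 169))), 2))) = Mul(-21235, Add(12103, Pow(Add(10, Rational(2, 169)), 2))) = Mul(-21235, Add(12103, Pow(Rational(1692, 169), 2))) = Mul(-21235, Add(12103, Rational(2862864, 28561))) = Mul(-21235, Rational(348536647, 28561)) = Rational(-7401175699045, 28561)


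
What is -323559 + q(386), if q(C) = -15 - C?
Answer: -323960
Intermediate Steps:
-323559 + q(386) = -323559 + (-15 - 1*386) = -323559 + (-15 - 386) = -323559 - 401 = -323960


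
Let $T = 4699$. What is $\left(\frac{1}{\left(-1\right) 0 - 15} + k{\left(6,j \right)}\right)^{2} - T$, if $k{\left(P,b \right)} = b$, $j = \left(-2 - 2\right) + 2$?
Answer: $- \frac{1056314}{225} \approx -4694.7$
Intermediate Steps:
$j = -2$ ($j = -4 + 2 = -2$)
$\left(\frac{1}{\left(-1\right) 0 - 15} + k{\left(6,j \right)}\right)^{2} - T = \left(\frac{1}{\left(-1\right) 0 - 15} - 2\right)^{2} - 4699 = \left(\frac{1}{0 - 15} - 2\right)^{2} - 4699 = \left(\frac{1}{-15} - 2\right)^{2} - 4699 = \left(- \frac{1}{15} - 2\right)^{2} - 4699 = \left(- \frac{31}{15}\right)^{2} - 4699 = \frac{961}{225} - 4699 = - \frac{1056314}{225}$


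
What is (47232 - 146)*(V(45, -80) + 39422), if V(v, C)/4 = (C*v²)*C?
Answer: 2442794464292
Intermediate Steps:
V(v, C) = 4*C²*v² (V(v, C) = 4*((C*v²)*C) = 4*(C²*v²) = 4*C²*v²)
(47232 - 146)*(V(45, -80) + 39422) = (47232 - 146)*(4*(-80)²*45² + 39422) = 47086*(4*6400*2025 + 39422) = 47086*(51840000 + 39422) = 47086*51879422 = 2442794464292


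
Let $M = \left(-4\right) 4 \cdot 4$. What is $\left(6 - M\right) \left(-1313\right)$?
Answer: $-91910$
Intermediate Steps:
$M = -64$ ($M = \left(-16\right) 4 = -64$)
$\left(6 - M\right) \left(-1313\right) = \left(6 - -64\right) \left(-1313\right) = \left(6 + 64\right) \left(-1313\right) = 70 \left(-1313\right) = -91910$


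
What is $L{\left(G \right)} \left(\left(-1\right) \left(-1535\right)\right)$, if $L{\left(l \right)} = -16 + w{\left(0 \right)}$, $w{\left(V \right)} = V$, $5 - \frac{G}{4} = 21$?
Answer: $-24560$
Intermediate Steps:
$G = -64$ ($G = 20 - 84 = -64$)
$L{\left(l \right)} = -16$ ($L{\left(l \right)} = -16 + 0 = -16$)
$L{\left(G \right)} \left(\left(-1\right) \left(-1535\right)\right) = - 16 \left(\left(-1\right) \left(-1535\right)\right) = \left(-16\right) 1535 = -24560$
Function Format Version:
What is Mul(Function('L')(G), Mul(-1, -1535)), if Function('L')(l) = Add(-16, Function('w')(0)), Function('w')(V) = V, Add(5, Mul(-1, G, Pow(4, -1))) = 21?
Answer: -24560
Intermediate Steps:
G = -64 (G = Add(20, Mul(-4, 21)) = Add(20, -84) = -64)
Function('L')(l) = -16 (Function('L')(l) = Add(-16, 0) = -16)
Mul(Function('L')(G), Mul(-1, -1535)) = Mul(-16, Mul(-1, -1535)) = Mul(-16, 1535) = -24560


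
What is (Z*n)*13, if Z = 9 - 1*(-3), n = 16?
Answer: 2496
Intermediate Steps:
Z = 12 (Z = 9 + 3 = 12)
(Z*n)*13 = (12*16)*13 = 192*13 = 2496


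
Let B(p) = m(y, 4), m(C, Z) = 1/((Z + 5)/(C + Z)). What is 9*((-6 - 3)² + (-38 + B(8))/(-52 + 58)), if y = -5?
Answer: 4031/6 ≈ 671.83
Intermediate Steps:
m(C, Z) = (C + Z)/(5 + Z) (m(C, Z) = 1/((5 + Z)/(C + Z)) = (C + Z)/(5 + Z))
B(p) = -⅑ (B(p) = (-5 + 4)/(5 + 4) = -1/9 = (⅑)*(-1) = -⅑)
9*((-6 - 3)² + (-38 + B(8))/(-52 + 58)) = 9*((-6 - 3)² + (-38 - ⅑)/(-52 + 58)) = 9*((-9)² - 343/9/6) = 9*(81 - 343/9*⅙) = 9*(81 - 343/54) = 9*(4031/54) = 4031/6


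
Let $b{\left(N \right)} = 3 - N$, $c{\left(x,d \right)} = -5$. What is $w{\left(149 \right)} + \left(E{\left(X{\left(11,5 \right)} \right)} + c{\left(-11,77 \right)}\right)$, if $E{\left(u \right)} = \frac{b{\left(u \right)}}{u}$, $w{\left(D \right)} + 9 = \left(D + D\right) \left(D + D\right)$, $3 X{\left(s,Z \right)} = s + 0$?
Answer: $\frac{976688}{11} \approx 88790.0$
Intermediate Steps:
$X{\left(s,Z \right)} = \frac{s}{3}$ ($X{\left(s,Z \right)} = \frac{s + 0}{3} = \frac{s}{3}$)
$w{\left(D \right)} = -9 + 4 D^{2}$ ($w{\left(D \right)} = -9 + \left(D + D\right) \left(D + D\right) = -9 + 2 D 2 D = -9 + 4 D^{2}$)
$E{\left(u \right)} = \frac{3 - u}{u}$
$w{\left(149 \right)} + \left(E{\left(X{\left(11,5 \right)} \right)} + c{\left(-11,77 \right)}\right) = \left(-9 + 4 \cdot 149^{2}\right) - \left(5 - \frac{3 - \frac{1}{3} \cdot 11}{\frac{1}{3} \cdot 11}\right) = \left(-9 + 4 \cdot 22201\right) - \left(5 - \frac{3 - \frac{11}{3}}{\frac{11}{3}}\right) = \left(-9 + 88804\right) - \left(5 - \frac{3 \left(3 - \frac{11}{3}\right)}{11}\right) = 88795 + \left(\frac{3}{11} \left(- \frac{2}{3}\right) - 5\right) = 88795 - \frac{57}{11} = \frac{976688}{11}$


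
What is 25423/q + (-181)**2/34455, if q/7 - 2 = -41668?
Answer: 8679189317/10049214210 ≈ 0.86367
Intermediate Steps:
q = -291662 (q = 14 + 7*(-41668) = 14 - 291676 = -291662)
25423/q + (-181)**2/34455 = 25423/(-291662) + (-181)**2/34455 = 25423*(-1/291662) + 32761*(1/34455) = -25423/291662 + 32761/34455 = 8679189317/10049214210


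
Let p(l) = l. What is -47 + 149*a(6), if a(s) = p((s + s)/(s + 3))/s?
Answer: -125/9 ≈ -13.889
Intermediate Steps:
a(s) = 2/(3 + s) (a(s) = ((s + s)/(s + 3))/s = ((2*s)/(3 + s))/s = (2*s/(3 + s))/s = 2/(3 + s))
-47 + 149*a(6) = -47 + 149*(2/(3 + 6)) = -47 + 149*(2/9) = -47 + 298/9 = -125/9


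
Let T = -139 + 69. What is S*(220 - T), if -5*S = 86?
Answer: -4988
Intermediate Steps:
S = -86/5 (S = -1/5*86 = -86/5 ≈ -17.200)
T = -70
S*(220 - T) = -86*(220 - 1*(-70))/5 = -86*(220 + 70)/5 = -86/5*290 = -4988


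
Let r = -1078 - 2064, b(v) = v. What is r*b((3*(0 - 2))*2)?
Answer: 37704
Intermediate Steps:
r = -3142
r*b((3*(0 - 2))*2) = -3142*3*(0 - 2)*2 = -3142*3*(-2)*2 = -(-18852)*2 = -3142*(-12) = 37704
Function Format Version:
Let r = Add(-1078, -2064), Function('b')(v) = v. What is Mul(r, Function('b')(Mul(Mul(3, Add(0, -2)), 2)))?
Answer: 37704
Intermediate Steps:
r = -3142
Mul(r, Function('b')(Mul(Mul(3, Add(0, -2)), 2))) = Mul(-3142, Mul(Mul(3, Add(0, -2)), 2)) = Mul(-3142, Mul(Mul(3, -2), 2)) = Mul(-3142, Mul(-6, 2)) = Mul(-3142, -12) = 37704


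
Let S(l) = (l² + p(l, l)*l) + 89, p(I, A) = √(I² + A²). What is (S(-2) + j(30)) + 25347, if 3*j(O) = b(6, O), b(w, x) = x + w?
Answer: 25452 - 4*√2 ≈ 25446.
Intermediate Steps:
b(w, x) = w + x
j(O) = 2 + O/3 (j(O) = (6 + O)/3 = 2 + O/3)
p(I, A) = √(A² + I²)
S(l) = 89 + l² + l*√2*√(l²) (S(l) = (l² + √(l² + l²)*l) + 89 = (l² + √(2*l²)*l) + 89 = (l² + (√2*√(l²))*l) + 89 = (l² + l*√2*√(l²)) + 89 = 89 + l² + l*√2*√(l²))
(S(-2) + j(30)) + 25347 = ((89 + (-2)² - 2*√2*√((-2)²)) + (2 + (⅓)*30)) + 25347 = ((89 + 4 - 2*√2*√4) + (2 + 10)) + 25347 = ((89 + 4 - 2*√2*2) + 12) + 25347 = ((89 + 4 - 4*√2) + 12) + 25347 = ((93 - 4*√2) + 12) + 25347 = (105 - 4*√2) + 25347 = 25452 - 4*√2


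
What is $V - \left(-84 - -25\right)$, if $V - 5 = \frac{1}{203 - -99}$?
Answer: $\frac{19329}{302} \approx 64.003$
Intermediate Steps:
$V = \frac{1511}{302}$ ($V = 5 + \frac{1}{203 - -99} = 5 + \frac{1}{203 + 99} = 5 + \frac{1}{302} = \frac{1511}{302} \approx 5.0033$)
$V - \left(-84 - -25\right) = \frac{1511}{302} - \left(-84 - -25\right) = \frac{1511}{302} - \left(-84 + 25\right) = \frac{1511}{302} - -59 = \frac{1511}{302} + 59 = \frac{19329}{302}$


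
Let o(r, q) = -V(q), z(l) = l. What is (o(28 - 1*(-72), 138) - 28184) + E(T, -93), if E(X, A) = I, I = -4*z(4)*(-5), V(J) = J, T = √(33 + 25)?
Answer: -28242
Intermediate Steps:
T = √58 ≈ 7.6158
o(r, q) = -q
I = 80 (I = -4*4*(-5) = -16*(-5) = 80)
E(X, A) = 80
(o(28 - 1*(-72), 138) - 28184) + E(T, -93) = (-1*138 - 28184) + 80 = (-138 - 28184) + 80 = -28322 + 80 = -28242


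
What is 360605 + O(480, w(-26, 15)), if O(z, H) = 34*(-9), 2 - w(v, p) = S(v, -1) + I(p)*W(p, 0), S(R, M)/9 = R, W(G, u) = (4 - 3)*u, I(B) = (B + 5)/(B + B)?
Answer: 360299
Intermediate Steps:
I(B) = (5 + B)/(2*B) (I(B) = (5 + B)/((2*B)) = (5 + B)*(1/(2*B)) = (5 + B)/(2*B))
W(G, u) = u (W(G, u) = 1*u = u)
S(R, M) = 9*R
w(v, p) = 2 - 9*v (w(v, p) = 2 - (9*v + ((5 + p)/(2*p))*0) = 2 - (9*v + 0) = 2 - 9*v)
O(z, H) = -306
360605 + O(480, w(-26, 15)) = 360605 - 306 = 360299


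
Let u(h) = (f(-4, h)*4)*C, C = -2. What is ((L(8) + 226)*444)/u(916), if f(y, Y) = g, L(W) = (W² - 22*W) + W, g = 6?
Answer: -2257/2 ≈ -1128.5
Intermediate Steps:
L(W) = W² - 21*W
f(y, Y) = 6
u(h) = -48 (u(h) = (6*4)*(-2) = 24*(-2) = -48)
((L(8) + 226)*444)/u(916) = ((8*(-21 + 8) + 226)*444)/(-48) = ((8*(-13) + 226)*444)*(-1/48) = ((-104 + 226)*444)*(-1/48) = (122*444)*(-1/48) = 54168*(-1/48) = -2257/2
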